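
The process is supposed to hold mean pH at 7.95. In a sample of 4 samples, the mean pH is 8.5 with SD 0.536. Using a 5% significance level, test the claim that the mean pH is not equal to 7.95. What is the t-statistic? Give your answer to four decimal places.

2.0522

H0: μ = 7.95; H1: μ ≠ 7.95 (one-sample t-test, two-sided).
t = (x̄ − μ₀)/(s/√n) = (8.5 − 7.95)/(0.536/√4) = 2.0522
df = n − 1 = 3
Two-sided p-value ≈ 0.132
Since p ≈ 0.132 > α = 0.05, fail to reject H0; the data do not provide sufficient evidence against H0.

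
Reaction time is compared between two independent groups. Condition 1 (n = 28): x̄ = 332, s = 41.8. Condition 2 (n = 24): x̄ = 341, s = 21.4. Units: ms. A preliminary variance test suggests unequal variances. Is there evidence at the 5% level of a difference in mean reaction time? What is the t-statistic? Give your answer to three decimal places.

-0.997

Let group 1 = condition 1, group 2 = condition 2. H0: μ_1 = μ_2; H1: μ_1 ≠ μ_2 (Welch's two-sample t-test, two-sided).
t = (x̄_1 − x̄_2)/√(s_1²/n_1 + s_2²/n_2) = (332 − 341)/√(41.8²/28 + 21.4²/24) = -0.997
Welch–Satterthwaite df ≈ 41.48
Two-sided p-value ≈ 0.325
Since p ≈ 0.325 > α = 0.05, fail to reject H0; the evidence is not statistically significant.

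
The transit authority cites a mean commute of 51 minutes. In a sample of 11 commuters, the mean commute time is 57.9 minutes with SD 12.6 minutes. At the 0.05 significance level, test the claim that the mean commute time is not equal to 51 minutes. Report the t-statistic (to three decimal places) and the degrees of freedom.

H0: μ = 51; H1: μ ≠ 51 (one-sample t-test, two-sided).
t = (x̄ − μ₀)/(s/√n) = (57.9 − 51)/(12.6/√11) = 1.816
df = n − 1 = 10
Two-sided p-value ≈ 0.0994
Since p ≈ 0.0994 > α = 0.05, fail to reject H0; the evidence is not statistically significant.

t = 1.816, df = 10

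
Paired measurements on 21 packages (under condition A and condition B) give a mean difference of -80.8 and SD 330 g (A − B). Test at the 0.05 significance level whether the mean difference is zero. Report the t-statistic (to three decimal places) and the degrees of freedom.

H0: μ_d = 0; H1: μ_d ≠ 0 (paired t-test on the differences, two-sided).
t = d̄/(s_d/√n) = -80.8/(330/√21) = -1.122
df = n − 1 = 20
Two-sided p-value ≈ 0.2751
Since p ≈ 0.2751 > α = 0.05, fail to reject H0; the data do not provide sufficient evidence against H0.

t = -1.122, df = 20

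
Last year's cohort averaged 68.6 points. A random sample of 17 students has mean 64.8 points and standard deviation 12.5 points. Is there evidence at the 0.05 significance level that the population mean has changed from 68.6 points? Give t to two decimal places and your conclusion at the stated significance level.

t = -1.25; fail to reject H0

H0: μ = 68.6; H1: μ ≠ 68.6 (one-sample t-test, two-sided).
t = (x̄ − μ₀)/(s/√n) = (64.8 − 68.6)/(12.5/√17) = -1.25
df = n − 1 = 16
Two-sided p-value ≈ 0.2281
Since p ≈ 0.2281 > α = 0.05, fail to reject H0; the data do not provide sufficient evidence against H0.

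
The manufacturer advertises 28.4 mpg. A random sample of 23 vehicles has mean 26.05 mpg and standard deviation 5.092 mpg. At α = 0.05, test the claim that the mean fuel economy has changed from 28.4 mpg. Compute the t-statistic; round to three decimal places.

-2.213

H0: μ = 28.4; H1: μ ≠ 28.4 (one-sample t-test, two-sided).
t = (x̄ − μ₀)/(s/√n) = (26.05 − 28.4)/(5.092/√23) = -2.213
df = n − 1 = 22
Two-sided p-value ≈ 0.0376
Since p ≈ 0.0376 < α = 0.05, reject H0; the data support H1.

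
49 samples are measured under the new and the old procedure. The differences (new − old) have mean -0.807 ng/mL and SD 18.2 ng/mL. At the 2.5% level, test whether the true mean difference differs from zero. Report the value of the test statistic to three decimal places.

-0.310

H0: μ_d = 0; H1: μ_d ≠ 0 (paired t-test on the differences, two-sided).
t = d̄/(s_d/√n) = -0.807/(18.2/√49) = -0.310
df = n − 1 = 48
Two-sided p-value ≈ 0.7576
Since p ≈ 0.7576 > α = 0.025, fail to reject H0; the evidence is not statistically significant.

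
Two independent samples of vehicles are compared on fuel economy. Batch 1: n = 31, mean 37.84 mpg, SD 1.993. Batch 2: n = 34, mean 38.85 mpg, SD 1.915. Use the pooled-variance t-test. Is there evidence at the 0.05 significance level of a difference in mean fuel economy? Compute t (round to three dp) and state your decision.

t = -2.083; reject H0

Let group 1 = batch 1, group 2 = batch 2. H0: μ_1 = μ_2; H1: μ_1 ≠ μ_2 (two-sample pooled-variance t-test, two-sided).
s_p² = [(31−1)·1.993² + (34−1)·1.915²]/(31+34−2) = 3.81238
t = (37.84 − 38.85)/√[3.81238·(1/31 + 1/34)] = -2.083
df = n₁ + n₂ − 2 = 63
Two-sided p-value ≈ 0.041
Since p ≈ 0.041 < α = 0.05, reject H0; the evidence is statistically significant.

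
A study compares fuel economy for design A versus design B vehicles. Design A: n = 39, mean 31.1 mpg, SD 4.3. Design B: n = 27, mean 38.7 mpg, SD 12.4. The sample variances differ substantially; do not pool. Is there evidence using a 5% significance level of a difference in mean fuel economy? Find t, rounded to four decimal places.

Let group 1 = design A, group 2 = design B. H0: μ_1 = μ_2; H1: μ_1 ≠ μ_2 (Welch's two-sample t-test, two-sided).
t = (x̄_1 − x̄_2)/√(s_1²/n_1 + s_2²/n_2) = (31.1 − 38.7)/√(4.3²/39 + 12.4²/27) = -3.0599
Welch–Satterthwaite df ≈ 30.37
Two-sided p-value ≈ 0.005
Since p ≈ 0.005 < α = 0.05, reject H0; the data support H1.

-3.0599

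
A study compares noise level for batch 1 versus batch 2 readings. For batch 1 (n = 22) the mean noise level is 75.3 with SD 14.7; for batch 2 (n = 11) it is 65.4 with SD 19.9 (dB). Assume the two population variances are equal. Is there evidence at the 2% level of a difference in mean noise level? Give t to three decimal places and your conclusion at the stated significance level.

t = 1.619; fail to reject H0

Let group 1 = batch 1, group 2 = batch 2. H0: μ_1 = μ_2; H1: μ_1 ≠ μ_2 (two-sample pooled-variance t-test, two-sided).
s_p² = [(22−1)·14.7² + (11−1)·19.9²]/(22+11−2) = 274.129
t = (75.3 − 65.4)/√[274.129·(1/22 + 1/11)] = 1.619
df = n₁ + n₂ − 2 = 31
Two-sided p-value ≈ 0.1155
Since p ≈ 0.1155 > α = 0.02, fail to reject H0; the data do not provide sufficient evidence against H0.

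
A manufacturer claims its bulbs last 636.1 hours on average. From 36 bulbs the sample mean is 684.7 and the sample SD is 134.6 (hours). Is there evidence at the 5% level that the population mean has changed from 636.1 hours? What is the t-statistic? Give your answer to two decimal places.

H0: μ = 636.1; H1: μ ≠ 636.1 (one-sample t-test, two-sided).
t = (x̄ − μ₀)/(s/√n) = (684.7 − 636.1)/(134.6/√36) = 2.17
df = n − 1 = 35
Two-sided p-value ≈ 0.0372
Since p ≈ 0.0372 < α = 0.05, reject H0; the data support H1.

2.17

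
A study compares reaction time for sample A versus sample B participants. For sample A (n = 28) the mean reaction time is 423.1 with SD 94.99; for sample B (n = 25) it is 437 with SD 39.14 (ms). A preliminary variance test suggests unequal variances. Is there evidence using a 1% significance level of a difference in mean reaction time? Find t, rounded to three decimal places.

Let group 1 = sample A, group 2 = sample B. H0: μ_1 = μ_2; H1: μ_1 ≠ μ_2 (Welch's two-sample t-test, two-sided).
t = (x̄_1 − x̄_2)/√(s_1²/n_1 + s_2²/n_2) = (423.1 − 437)/√(94.99²/28 + 39.14²/25) = -0.710
Welch–Satterthwaite df ≈ 36.75
Two-sided p-value ≈ 0.4823
Since p ≈ 0.4823 > α = 0.01, fail to reject H0; the evidence is not statistically significant.

-0.710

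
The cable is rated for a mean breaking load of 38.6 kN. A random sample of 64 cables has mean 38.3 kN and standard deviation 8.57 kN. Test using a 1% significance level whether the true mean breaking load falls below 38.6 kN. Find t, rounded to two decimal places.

-0.28

H0: μ = 38.6; H1: μ < 38.6 (one-sample t-test, left-tailed).
t = (x̄ − μ₀)/(s/√n) = (38.3 − 38.6)/(8.57/√64) = -0.28
df = n − 1 = 63
p-value = P(T ≤ -0.28) ≈ 0.3902
Since p ≈ 0.3902 > α = 0.01, fail to reject H0; the evidence is not statistically significant.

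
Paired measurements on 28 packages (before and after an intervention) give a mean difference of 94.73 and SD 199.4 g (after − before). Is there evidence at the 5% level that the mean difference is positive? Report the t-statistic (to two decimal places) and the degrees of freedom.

t = 2.51, df = 27

H0: μ_d = 0; H1: μ_d > 0 (paired t-test on the differences, right-tailed).
t = d̄/(s_d/√n) = 94.73/(199.4/√28) = 2.51
df = n − 1 = 27
p-value = P(T ≥ 2.51) ≈ 0.0091
Since p ≈ 0.0091 < α = 0.05, reject H0; the evidence is statistically significant.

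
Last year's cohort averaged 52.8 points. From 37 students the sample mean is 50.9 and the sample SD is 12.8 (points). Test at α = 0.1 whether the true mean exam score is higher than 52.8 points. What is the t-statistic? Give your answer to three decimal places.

H0: μ = 52.8; H1: μ > 52.8 (one-sample t-test, right-tailed).
t = (x̄ − μ₀)/(s/√n) = (50.9 − 52.8)/(12.8/√37) = -0.903
df = n − 1 = 36
p-value = P(T ≥ -0.903) ≈ 0.8137
Since p ≈ 0.8137 > α = 0.1, fail to reject H0; the data do not provide sufficient evidence against H0.

-0.903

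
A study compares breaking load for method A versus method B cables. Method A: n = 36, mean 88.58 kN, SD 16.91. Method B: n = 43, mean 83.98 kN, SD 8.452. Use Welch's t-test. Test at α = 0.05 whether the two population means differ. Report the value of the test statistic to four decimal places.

Let group 1 = method A, group 2 = method B. H0: μ_1 = μ_2; H1: μ_1 ≠ μ_2 (Welch's two-sample t-test, two-sided).
t = (x̄_1 − x̄_2)/√(s_1²/n_1 + s_2²/n_2) = (88.58 − 83.98)/√(16.91²/36 + 8.452²/43) = 1.4843
Welch–Satterthwaite df ≈ 49.37
Two-sided p-value ≈ 0.1441
Since p ≈ 0.1441 > α = 0.05, fail to reject H0; the evidence is not statistically significant.

1.4843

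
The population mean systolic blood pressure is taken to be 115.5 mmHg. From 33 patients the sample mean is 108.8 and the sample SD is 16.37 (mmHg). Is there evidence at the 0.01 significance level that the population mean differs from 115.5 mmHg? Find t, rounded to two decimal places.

H0: μ = 115.5; H1: μ ≠ 115.5 (one-sample t-test, two-sided).
t = (x̄ − μ₀)/(s/√n) = (108.8 − 115.5)/(16.37/√33) = -2.35
df = n − 1 = 32
Two-sided p-value ≈ 0.0250
Since p ≈ 0.0250 > α = 0.01, fail to reject H0; the evidence is not statistically significant.

-2.35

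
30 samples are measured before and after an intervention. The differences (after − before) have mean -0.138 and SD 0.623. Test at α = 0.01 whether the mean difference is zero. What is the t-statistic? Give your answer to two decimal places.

H0: μ_d = 0; H1: μ_d ≠ 0 (paired t-test on the differences, two-sided).
t = d̄/(s_d/√n) = -0.138/(0.623/√30) = -1.21
df = n − 1 = 29
Two-sided p-value ≈ 0.2348
Since p ≈ 0.2348 > α = 0.01, fail to reject H0; the evidence is not statistically significant.

-1.21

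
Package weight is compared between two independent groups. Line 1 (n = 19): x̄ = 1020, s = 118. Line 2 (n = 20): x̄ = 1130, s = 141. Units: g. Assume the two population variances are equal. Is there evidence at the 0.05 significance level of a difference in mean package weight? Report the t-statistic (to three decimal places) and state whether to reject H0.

t = -2.635; reject H0

Let group 1 = line 1, group 2 = line 2. H0: μ_1 = μ_2; H1: μ_1 ≠ μ_2 (two-sample pooled-variance t-test, two-sided).
s_p² = [(19−1)·118² + (20−1)·141²]/(19+20−2) = 16983
t = (1020 − 1130)/√[16983·(1/19 + 1/20)] = -2.635
df = n₁ + n₂ − 2 = 37
Two-sided p-value ≈ 0.0122
Since p ≈ 0.0122 < α = 0.05, reject H0; the evidence is statistically significant.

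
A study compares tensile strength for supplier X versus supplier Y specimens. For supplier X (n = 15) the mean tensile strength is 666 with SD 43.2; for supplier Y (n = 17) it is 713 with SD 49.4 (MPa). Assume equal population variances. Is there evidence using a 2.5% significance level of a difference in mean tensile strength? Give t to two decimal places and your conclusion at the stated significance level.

t = -2.85; reject H0

Let group 1 = supplier X, group 2 = supplier Y. H0: μ_1 = μ_2; H1: μ_1 ≠ μ_2 (two-sample pooled-variance t-test, two-sided).
s_p² = [(15−1)·43.2² + (17−1)·49.4²]/(15+17−2) = 2172.44
t = (666 − 713)/√[2172.44·(1/15 + 1/17)] = -2.85
df = n₁ + n₂ − 2 = 30
Two-sided p-value ≈ 0.008
Since p ≈ 0.008 < α = 0.025, reject H0; the evidence is statistically significant.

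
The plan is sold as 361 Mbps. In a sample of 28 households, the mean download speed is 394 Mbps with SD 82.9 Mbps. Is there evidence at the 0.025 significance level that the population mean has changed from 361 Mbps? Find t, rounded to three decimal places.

2.106

H0: μ = 361; H1: μ ≠ 361 (one-sample t-test, two-sided).
t = (x̄ − μ₀)/(s/√n) = (394 − 361)/(82.9/√28) = 2.106
df = n − 1 = 27
Two-sided p-value ≈ 0.0446
Since p ≈ 0.0446 > α = 0.025, fail to reject H0; the data do not provide sufficient evidence against H0.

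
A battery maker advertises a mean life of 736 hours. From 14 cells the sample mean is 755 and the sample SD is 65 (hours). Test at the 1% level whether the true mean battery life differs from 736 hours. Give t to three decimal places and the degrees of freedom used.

t = 1.094, df = 13

H0: μ = 736; H1: μ ≠ 736 (one-sample t-test, two-sided).
t = (x̄ − μ₀)/(s/√n) = (755 − 736)/(65/√14) = 1.094
df = n − 1 = 13
Two-sided p-value ≈ 0.2939
Since p ≈ 0.2939 > α = 0.01, fail to reject H0; the evidence is not statistically significant.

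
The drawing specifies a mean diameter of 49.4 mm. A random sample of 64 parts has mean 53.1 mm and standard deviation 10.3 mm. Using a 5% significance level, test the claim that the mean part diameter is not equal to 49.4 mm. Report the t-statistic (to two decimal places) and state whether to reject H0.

H0: μ = 49.4; H1: μ ≠ 49.4 (one-sample t-test, two-sided).
t = (x̄ − μ₀)/(s/√n) = (53.1 − 49.4)/(10.3/√64) = 2.87
df = n − 1 = 63
Two-sided p-value ≈ 0.0055
Since p ≈ 0.0055 < α = 0.05, reject H0; the evidence is statistically significant.

t = 2.87; reject H0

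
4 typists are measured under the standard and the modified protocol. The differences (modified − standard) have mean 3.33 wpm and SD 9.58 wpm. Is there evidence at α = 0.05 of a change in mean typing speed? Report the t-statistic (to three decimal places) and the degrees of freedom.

H0: μ_d = 0; H1: μ_d ≠ 0 (paired t-test on the differences, two-sided).
t = d̄/(s_d/√n) = 3.33/(9.58/√4) = 0.695
df = n − 1 = 3
Two-sided p-value ≈ 0.537
Since p ≈ 0.537 > α = 0.05, fail to reject H0; the data do not provide sufficient evidence against H0.

t = 0.695, df = 3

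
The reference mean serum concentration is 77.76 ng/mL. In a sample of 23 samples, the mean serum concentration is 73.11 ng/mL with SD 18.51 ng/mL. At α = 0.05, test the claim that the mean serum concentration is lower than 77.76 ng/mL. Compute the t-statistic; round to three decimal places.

H0: μ = 77.76; H1: μ < 77.76 (one-sample t-test, left-tailed).
t = (x̄ − μ₀)/(s/√n) = (73.11 − 77.76)/(18.51/√23) = -1.205
df = n − 1 = 22
p-value = P(T ≤ -1.205) ≈ 0.121
Since p ≈ 0.121 > α = 0.05, fail to reject H0; the data do not provide sufficient evidence against H0.

-1.205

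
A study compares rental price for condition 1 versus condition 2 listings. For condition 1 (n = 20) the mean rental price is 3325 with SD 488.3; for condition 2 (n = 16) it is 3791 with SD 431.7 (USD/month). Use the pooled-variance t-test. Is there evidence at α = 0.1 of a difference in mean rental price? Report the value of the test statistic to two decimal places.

Let group 1 = condition 1, group 2 = condition 2. H0: μ_1 = μ_2; H1: μ_1 ≠ μ_2 (two-sample pooled-variance t-test, two-sided).
s_p² = [(20−1)·488.3² + (16−1)·431.7²]/(20+16−2) = 215464
t = (3325 − 3791)/√[215464·(1/20 + 1/16)] = -2.99
df = n₁ + n₂ − 2 = 34
Two-sided p-value ≈ 0.0051
Since p ≈ 0.0051 < α = 0.1, reject H0; the evidence is statistically significant.

-2.99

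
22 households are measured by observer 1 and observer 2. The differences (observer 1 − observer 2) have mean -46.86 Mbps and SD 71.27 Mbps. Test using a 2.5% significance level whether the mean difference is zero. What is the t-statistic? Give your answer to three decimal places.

H0: μ_d = 0; H1: μ_d ≠ 0 (paired t-test on the differences, two-sided).
t = d̄/(s_d/√n) = -46.86/(71.27/√22) = -3.084
df = n − 1 = 21
Two-sided p-value ≈ 0.0056
Since p ≈ 0.0056 < α = 0.025, reject H0; the data support H1.

-3.084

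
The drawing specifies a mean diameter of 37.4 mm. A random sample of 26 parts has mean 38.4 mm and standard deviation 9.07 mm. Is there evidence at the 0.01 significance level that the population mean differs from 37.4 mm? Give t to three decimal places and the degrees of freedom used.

t = 0.562, df = 25

H0: μ = 37.4; H1: μ ≠ 37.4 (one-sample t-test, two-sided).
t = (x̄ − μ₀)/(s/√n) = (38.4 − 37.4)/(9.07/√26) = 0.562
df = n − 1 = 25
Two-sided p-value ≈ 0.5790
Since p ≈ 0.5790 > α = 0.01, fail to reject H0; the data do not provide sufficient evidence against H0.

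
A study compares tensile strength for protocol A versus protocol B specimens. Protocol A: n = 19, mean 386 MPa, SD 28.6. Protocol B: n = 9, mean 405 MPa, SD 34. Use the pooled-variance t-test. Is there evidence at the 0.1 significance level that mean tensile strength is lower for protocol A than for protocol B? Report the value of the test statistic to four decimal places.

-1.5464

Let group 1 = protocol A, group 2 = protocol B. H0: μ_1 = μ_2; H1: μ_1 < μ_2 (two-sample pooled-variance t-test, left-tailed).
s_p² = [(19−1)·28.6² + (9−1)·34²]/(19+9−2) = 921.972
t = (386 − 405)/√[921.972·(1/19 + 1/9)] = -1.5464
df = n₁ + n₂ − 2 = 26
p-value = P(T ≤ -1.5464) ≈ 0.0671
Since p ≈ 0.0671 < α = 0.1, reject H0; the data support H1.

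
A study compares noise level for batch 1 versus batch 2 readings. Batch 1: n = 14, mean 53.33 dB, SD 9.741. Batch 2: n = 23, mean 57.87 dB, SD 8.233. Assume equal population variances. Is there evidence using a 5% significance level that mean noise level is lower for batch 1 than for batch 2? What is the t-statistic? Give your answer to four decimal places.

-1.5179

Let group 1 = batch 1, group 2 = batch 2. H0: μ_1 = μ_2; H1: μ_1 < μ_2 (two-sample pooled-variance t-test, left-tailed).
s_p² = [(14−1)·9.741² + (23−1)·8.233²]/(14+23−2) = 77.8498
t = (53.33 − 57.87)/√[77.8498·(1/14 + 1/23)] = -1.5179
df = n₁ + n₂ − 2 = 35
p-value = P(T ≤ -1.5179) ≈ 0.069
Since p ≈ 0.069 > α = 0.05, fail to reject H0; the evidence is not statistically significant.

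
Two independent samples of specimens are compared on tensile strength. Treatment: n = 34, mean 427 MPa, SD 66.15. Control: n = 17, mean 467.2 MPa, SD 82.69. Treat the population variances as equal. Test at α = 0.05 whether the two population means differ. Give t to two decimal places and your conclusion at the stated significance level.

Let group 1 = treatment, group 2 = control. H0: μ_1 = μ_2; H1: μ_1 ≠ μ_2 (two-sample pooled-variance t-test, two-sided).
s_p² = [(34−1)·66.15² + (17−1)·82.69²]/(34+17−2) = 5179.68
t = (427 − 467.2)/√[5179.68·(1/34 + 1/17)] = -1.88
df = n₁ + n₂ − 2 = 49
Two-sided p-value ≈ 0.066
Since p ≈ 0.066 > α = 0.05, fail to reject H0; the evidence is not statistically significant.

t = -1.88; fail to reject H0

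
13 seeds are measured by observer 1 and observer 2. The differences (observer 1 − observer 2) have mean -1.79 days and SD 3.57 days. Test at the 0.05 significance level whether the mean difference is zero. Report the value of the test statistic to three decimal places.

H0: μ_d = 0; H1: μ_d ≠ 0 (paired t-test on the differences, two-sided).
t = d̄/(s_d/√n) = -1.79/(3.57/√13) = -1.808
df = n − 1 = 12
Two-sided p-value ≈ 0.0957
Since p ≈ 0.0957 > α = 0.05, fail to reject H0; the data do not provide sufficient evidence against H0.

-1.808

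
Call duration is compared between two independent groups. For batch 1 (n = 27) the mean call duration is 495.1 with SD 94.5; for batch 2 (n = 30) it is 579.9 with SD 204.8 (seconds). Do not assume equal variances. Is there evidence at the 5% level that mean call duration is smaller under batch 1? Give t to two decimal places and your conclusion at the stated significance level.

Let group 1 = batch 1, group 2 = batch 2. H0: μ_1 = μ_2; H1: μ_1 < μ_2 (Welch's two-sample t-test, left-tailed).
t = (x̄_1 − x̄_2)/√(s_1²/n_1 + s_2²/n_2) = (495.1 − 579.9)/√(94.5²/27 + 204.8²/30) = -2.04
Welch–Satterthwaite df ≈ 41.74
p-value = P(T ≤ -2.04) ≈ 0.024
Since p ≈ 0.024 < α = 0.05, reject H0; the data support H1.

t = -2.04; reject H0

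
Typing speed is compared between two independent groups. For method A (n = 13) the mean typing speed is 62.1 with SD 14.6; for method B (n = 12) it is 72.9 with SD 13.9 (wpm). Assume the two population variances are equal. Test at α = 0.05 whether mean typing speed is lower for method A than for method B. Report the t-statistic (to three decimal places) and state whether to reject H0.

t = -1.891; reject H0

Let group 1 = method A, group 2 = method B. H0: μ_1 = μ_2; H1: μ_1 < μ_2 (two-sample pooled-variance t-test, left-tailed).
s_p² = [(13−1)·14.6² + (12−1)·13.9²]/(13+12−2) = 203.619
t = (62.1 − 72.9)/√[203.619·(1/13 + 1/12)] = -1.891
df = n₁ + n₂ − 2 = 23
p-value = P(T ≤ -1.891) ≈ 0.0357
Since p ≈ 0.0357 < α = 0.05, reject H0; the data support H1.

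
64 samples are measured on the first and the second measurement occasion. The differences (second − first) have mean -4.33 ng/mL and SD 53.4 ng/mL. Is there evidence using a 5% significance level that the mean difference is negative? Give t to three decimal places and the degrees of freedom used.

t = -0.649, df = 63

H0: μ_d = 0; H1: μ_d < 0 (paired t-test on the differences, left-tailed).
t = d̄/(s_d/√n) = -4.33/(53.4/√64) = -0.649
df = n − 1 = 63
p-value = P(T ≤ -0.649) ≈ 0.2594
Since p ≈ 0.2594 > α = 0.05, fail to reject H0; the evidence is not statistically significant.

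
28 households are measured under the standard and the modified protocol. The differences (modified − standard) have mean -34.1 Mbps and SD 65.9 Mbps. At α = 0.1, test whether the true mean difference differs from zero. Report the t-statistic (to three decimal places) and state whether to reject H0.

H0: μ_d = 0; H1: μ_d ≠ 0 (paired t-test on the differences, two-sided).
t = d̄/(s_d/√n) = -34.1/(65.9/√28) = -2.738
df = n − 1 = 27
Two-sided p-value ≈ 0.0108
Since p ≈ 0.0108 < α = 0.1, reject H0; the data support H1.

t = -2.738; reject H0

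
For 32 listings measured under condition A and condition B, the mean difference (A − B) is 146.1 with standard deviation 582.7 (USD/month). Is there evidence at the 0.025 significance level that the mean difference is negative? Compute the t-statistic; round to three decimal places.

H0: μ_d = 0; H1: μ_d < 0 (paired t-test on the differences, left-tailed).
t = d̄/(s_d/√n) = 146.1/(582.7/√32) = 1.418
df = n − 1 = 31
p-value = P(T ≤ 1.418) ≈ 0.917
Since p ≈ 0.917 > α = 0.025, fail to reject H0; the evidence is not statistically significant.

1.418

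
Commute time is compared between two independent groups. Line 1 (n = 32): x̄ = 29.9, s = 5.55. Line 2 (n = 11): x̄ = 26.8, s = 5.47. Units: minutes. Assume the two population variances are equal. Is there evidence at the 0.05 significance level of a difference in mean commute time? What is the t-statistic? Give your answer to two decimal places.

1.60

Let group 1 = line 1, group 2 = line 2. H0: μ_1 = μ_2; H1: μ_1 ≠ μ_2 (two-sample pooled-variance t-test, two-sided).
s_p² = [(32−1)·5.55² + (11−1)·5.47²]/(32+11−2) = 30.5875
t = (29.9 − 26.8)/√[30.5875·(1/32 + 1/11)] = 1.60
df = n₁ + n₂ − 2 = 41
Two-sided p-value ≈ 0.1165
Since p ≈ 0.1165 > α = 0.05, fail to reject H0; the evidence is not statistically significant.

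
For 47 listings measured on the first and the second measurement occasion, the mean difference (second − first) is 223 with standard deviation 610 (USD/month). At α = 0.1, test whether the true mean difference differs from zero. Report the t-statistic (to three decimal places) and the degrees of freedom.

H0: μ_d = 0; H1: μ_d ≠ 0 (paired t-test on the differences, two-sided).
t = d̄/(s_d/√n) = 223/(610/√47) = 2.506
df = n − 1 = 46
Two-sided p-value ≈ 0.016
Since p ≈ 0.016 < α = 0.1, reject H0; the data support H1.

t = 2.506, df = 46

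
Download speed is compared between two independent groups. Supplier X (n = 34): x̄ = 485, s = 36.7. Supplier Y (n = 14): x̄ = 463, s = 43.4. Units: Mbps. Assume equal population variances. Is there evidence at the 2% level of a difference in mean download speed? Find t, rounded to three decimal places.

Let group 1 = supplier X, group 2 = supplier Y. H0: μ_1 = μ_2; H1: μ_1 ≠ μ_2 (two-sample pooled-variance t-test, two-sided).
s_p² = [(34−1)·36.7² + (14−1)·43.4²]/(34+14−2) = 1498.56
t = (485 − 463)/√[1498.56·(1/34 + 1/14)] = 1.790
df = n₁ + n₂ − 2 = 46
Two-sided p-value ≈ 0.080
Since p ≈ 0.080 > α = 0.02, fail to reject H0; the evidence is not statistically significant.

1.790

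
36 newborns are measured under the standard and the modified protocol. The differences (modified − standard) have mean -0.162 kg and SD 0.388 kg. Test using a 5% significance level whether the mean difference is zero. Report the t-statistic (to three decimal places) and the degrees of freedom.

H0: μ_d = 0; H1: μ_d ≠ 0 (paired t-test on the differences, two-sided).
t = d̄/(s_d/√n) = -0.162/(0.388/√36) = -2.505
df = n − 1 = 35
Two-sided p-value ≈ 0.0170
Since p ≈ 0.0170 < α = 0.05, reject H0; the evidence is statistically significant.

t = -2.505, df = 35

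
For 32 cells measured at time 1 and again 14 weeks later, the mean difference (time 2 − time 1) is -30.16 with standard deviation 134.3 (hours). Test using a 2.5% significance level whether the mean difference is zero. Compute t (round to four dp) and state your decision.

t = -1.2704; fail to reject H0

H0: μ_d = 0; H1: μ_d ≠ 0 (paired t-test on the differences, two-sided).
t = d̄/(s_d/√n) = -30.16/(134.3/√32) = -1.2704
df = n − 1 = 31
Two-sided p-value ≈ 0.213
Since p ≈ 0.213 > α = 0.025, fail to reject H0; the evidence is not statistically significant.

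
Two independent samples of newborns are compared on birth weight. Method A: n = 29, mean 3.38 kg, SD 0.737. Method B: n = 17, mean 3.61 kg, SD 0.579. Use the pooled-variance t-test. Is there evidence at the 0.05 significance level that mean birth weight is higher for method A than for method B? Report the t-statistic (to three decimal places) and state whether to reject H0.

t = -1.101; fail to reject H0

Let group 1 = method A, group 2 = method B. H0: μ_1 = μ_2; H1: μ_1 > μ_2 (two-sample pooled-variance t-test, right-tailed).
s_p² = [(29−1)·0.737² + (17−1)·0.579²]/(29+17−2) = 0.467559
t = (3.38 − 3.61)/√[0.467559·(1/29 + 1/17)] = -1.101
df = n₁ + n₂ − 2 = 44
p-value = P(T ≥ -1.101) ≈ 0.862
Since p ≈ 0.862 > α = 0.05, fail to reject H0; the data do not provide sufficient evidence against H0.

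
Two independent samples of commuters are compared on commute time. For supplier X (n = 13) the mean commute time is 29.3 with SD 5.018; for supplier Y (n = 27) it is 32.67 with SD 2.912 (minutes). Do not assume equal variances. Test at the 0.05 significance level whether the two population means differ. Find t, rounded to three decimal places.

-2.246

Let group 1 = supplier X, group 2 = supplier Y. H0: μ_1 = μ_2; H1: μ_1 ≠ μ_2 (Welch's two-sample t-test, two-sided).
t = (x̄_1 − x̄_2)/√(s_1²/n_1 + s_2²/n_2) = (29.3 − 32.67)/√(5.018²/13 + 2.912²/27) = -2.246
Welch–Satterthwaite df ≈ 16.01
Two-sided p-value ≈ 0.0392
Since p ≈ 0.0392 < α = 0.05, reject H0; the data support H1.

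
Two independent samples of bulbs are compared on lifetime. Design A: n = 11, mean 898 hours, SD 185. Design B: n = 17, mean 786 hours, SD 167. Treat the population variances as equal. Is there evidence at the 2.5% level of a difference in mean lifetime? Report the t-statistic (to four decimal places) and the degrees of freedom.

Let group 1 = design A, group 2 = design B. H0: μ_1 = μ_2; H1: μ_1 ≠ μ_2 (two-sample pooled-variance t-test, two-sided).
s_p² = [(11−1)·185² + (17−1)·167²]/(11+17−2) = 30325.9
t = (898 − 786)/√[30325.9·(1/11 + 1/17)] = 1.6621
df = n₁ + n₂ − 2 = 26
Two-sided p-value ≈ 0.109
Since p ≈ 0.109 > α = 0.025, fail to reject H0; the evidence is not statistically significant.

t = 1.6621, df = 26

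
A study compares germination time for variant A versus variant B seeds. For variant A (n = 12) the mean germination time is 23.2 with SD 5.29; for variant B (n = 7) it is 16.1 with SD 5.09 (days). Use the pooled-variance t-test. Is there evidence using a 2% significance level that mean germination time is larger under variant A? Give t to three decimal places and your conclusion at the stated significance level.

t = 2.860; reject H0

Let group 1 = variant A, group 2 = variant B. H0: μ_1 = μ_2; H1: μ_1 > μ_2 (two-sample pooled-variance t-test, right-tailed).
s_p² = [(12−1)·5.29² + (7−1)·5.09²]/(12+7−2) = 27.2514
t = (23.2 − 16.1)/√[27.2514·(1/12 + 1/7)] = 2.860
df = n₁ + n₂ − 2 = 17
p-value = P(T ≥ 2.860) ≈ 0.0054
Since p ≈ 0.0054 < α = 0.02, reject H0; the evidence is statistically significant.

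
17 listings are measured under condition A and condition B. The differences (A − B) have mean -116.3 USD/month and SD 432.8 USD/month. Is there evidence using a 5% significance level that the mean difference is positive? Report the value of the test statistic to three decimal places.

H0: μ_d = 0; H1: μ_d > 0 (paired t-test on the differences, right-tailed).
t = d̄/(s_d/√n) = -116.3/(432.8/√17) = -1.108
df = n − 1 = 16
p-value = P(T ≥ -1.108) ≈ 0.8579
Since p ≈ 0.8579 > α = 0.05, fail to reject H0; the data do not provide sufficient evidence against H0.

-1.108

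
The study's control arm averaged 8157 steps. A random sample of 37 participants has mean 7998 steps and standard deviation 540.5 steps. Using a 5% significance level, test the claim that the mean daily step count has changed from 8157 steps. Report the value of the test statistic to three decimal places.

-1.789

H0: μ = 8157; H1: μ ≠ 8157 (one-sample t-test, two-sided).
t = (x̄ − μ₀)/(s/√n) = (7998 − 8157)/(540.5/√37) = -1.789
df = n − 1 = 36
Two-sided p-value ≈ 0.0820
Since p ≈ 0.0820 > α = 0.05, fail to reject H0; the data do not provide sufficient evidence against H0.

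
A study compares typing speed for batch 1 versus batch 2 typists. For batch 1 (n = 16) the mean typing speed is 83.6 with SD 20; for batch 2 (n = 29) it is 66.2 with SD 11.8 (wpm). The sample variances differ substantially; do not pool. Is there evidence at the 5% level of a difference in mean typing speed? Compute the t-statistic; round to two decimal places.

3.19

Let group 1 = batch 1, group 2 = batch 2. H0: μ_1 = μ_2; H1: μ_1 ≠ μ_2 (Welch's two-sample t-test, two-sided).
t = (x̄_1 − x̄_2)/√(s_1²/n_1 + s_2²/n_2) = (83.6 − 66.2)/√(20²/16 + 11.8²/29) = 3.19
Welch–Satterthwaite df ≈ 20.90
Two-sided p-value ≈ 0.0044
Since p ≈ 0.0044 < α = 0.05, reject H0; the data support H1.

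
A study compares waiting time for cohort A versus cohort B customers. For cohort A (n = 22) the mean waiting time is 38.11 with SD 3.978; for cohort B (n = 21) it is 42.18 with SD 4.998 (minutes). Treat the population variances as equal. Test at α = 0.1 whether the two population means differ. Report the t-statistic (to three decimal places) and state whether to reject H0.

Let group 1 = cohort A, group 2 = cohort B. H0: μ_1 = μ_2; H1: μ_1 ≠ μ_2 (two-sample pooled-variance t-test, two-sided).
s_p² = [(22−1)·3.978² + (21−1)·4.998²]/(22+21−2) = 20.2906
t = (38.11 − 42.18)/√[20.2906·(1/22 + 1/21)] = -2.962
df = n₁ + n₂ − 2 = 41
Two-sided p-value ≈ 0.0051
Since p ≈ 0.0051 < α = 0.1, reject H0; the data support H1.

t = -2.962; reject H0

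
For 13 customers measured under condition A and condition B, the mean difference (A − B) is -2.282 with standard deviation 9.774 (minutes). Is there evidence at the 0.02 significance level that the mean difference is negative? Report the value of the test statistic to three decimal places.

H0: μ_d = 0; H1: μ_d < 0 (paired t-test on the differences, left-tailed).
t = d̄/(s_d/√n) = -2.282/(9.774/√13) = -0.842
df = n − 1 = 12
p-value = P(T ≤ -0.842) ≈ 0.2082
Since p ≈ 0.2082 > α = 0.02, fail to reject H0; the data do not provide sufficient evidence against H0.

-0.842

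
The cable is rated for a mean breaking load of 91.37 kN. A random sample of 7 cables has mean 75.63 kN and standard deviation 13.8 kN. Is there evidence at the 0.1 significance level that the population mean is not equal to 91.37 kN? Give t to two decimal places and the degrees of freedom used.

H0: μ = 91.37; H1: μ ≠ 91.37 (one-sample t-test, two-sided).
t = (x̄ − μ₀)/(s/√n) = (75.63 − 91.37)/(13.8/√7) = -3.02
df = n − 1 = 6
Two-sided p-value ≈ 0.0235
Since p ≈ 0.0235 < α = 0.1, reject H0; the data support H1.

t = -3.02, df = 6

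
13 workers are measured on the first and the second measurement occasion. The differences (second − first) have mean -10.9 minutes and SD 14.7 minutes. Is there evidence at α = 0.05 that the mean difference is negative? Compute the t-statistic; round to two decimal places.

-2.67

H0: μ_d = 0; H1: μ_d < 0 (paired t-test on the differences, left-tailed).
t = d̄/(s_d/√n) = -10.9/(14.7/√13) = -2.67
df = n − 1 = 12
p-value = P(T ≤ -2.67) ≈ 0.010
Since p ≈ 0.010 < α = 0.05, reject H0; the data support H1.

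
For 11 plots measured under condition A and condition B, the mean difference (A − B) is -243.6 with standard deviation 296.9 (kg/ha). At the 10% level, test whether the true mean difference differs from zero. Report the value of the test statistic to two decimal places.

H0: μ_d = 0; H1: μ_d ≠ 0 (paired t-test on the differences, two-sided).
t = d̄/(s_d/√n) = -243.6/(296.9/√11) = -2.72
df = n − 1 = 10
Two-sided p-value ≈ 0.022
Since p ≈ 0.022 < α = 0.1, reject H0; the evidence is statistically significant.

-2.72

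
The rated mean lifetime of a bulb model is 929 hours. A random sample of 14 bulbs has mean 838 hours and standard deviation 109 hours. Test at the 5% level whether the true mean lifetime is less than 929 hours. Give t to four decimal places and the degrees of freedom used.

t = -3.1238, df = 13

H0: μ = 929; H1: μ < 929 (one-sample t-test, left-tailed).
t = (x̄ − μ₀)/(s/√n) = (838 − 929)/(109/√14) = -3.1238
df = n − 1 = 13
p-value = P(T ≤ -3.1238) ≈ 0.0040
Since p ≈ 0.0040 < α = 0.05, reject H0; the evidence is statistically significant.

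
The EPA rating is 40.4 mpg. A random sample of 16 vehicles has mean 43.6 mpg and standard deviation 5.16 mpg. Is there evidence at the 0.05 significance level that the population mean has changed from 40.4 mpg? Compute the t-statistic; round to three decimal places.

H0: μ = 40.4; H1: μ ≠ 40.4 (one-sample t-test, two-sided).
t = (x̄ − μ₀)/(s/√n) = (43.6 − 40.4)/(5.16/√16) = 2.481
df = n − 1 = 15
Two-sided p-value ≈ 0.0255
Since p ≈ 0.0255 < α = 0.05, reject H0; the evidence is statistically significant.

2.481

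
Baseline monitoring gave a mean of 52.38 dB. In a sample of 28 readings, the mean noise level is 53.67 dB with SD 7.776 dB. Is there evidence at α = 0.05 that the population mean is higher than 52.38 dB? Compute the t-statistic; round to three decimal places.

0.878

H0: μ = 52.38; H1: μ > 52.38 (one-sample t-test, right-tailed).
t = (x̄ − μ₀)/(s/√n) = (53.67 − 52.38)/(7.776/√28) = 0.878
df = n − 1 = 27
p-value = P(T ≥ 0.878) ≈ 0.194
Since p ≈ 0.194 > α = 0.05, fail to reject H0; the data do not provide sufficient evidence against H0.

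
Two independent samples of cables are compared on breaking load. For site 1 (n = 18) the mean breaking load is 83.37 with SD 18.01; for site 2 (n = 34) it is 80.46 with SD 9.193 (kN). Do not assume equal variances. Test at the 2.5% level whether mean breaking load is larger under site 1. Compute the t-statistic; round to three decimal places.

Let group 1 = site 1, group 2 = site 2. H0: μ_1 = μ_2; H1: μ_1 > μ_2 (Welch's two-sample t-test, right-tailed).
t = (x̄_1 − x̄_2)/√(s_1²/n_1 + s_2²/n_2) = (83.37 − 80.46)/√(18.01²/18 + 9.193²/34) = 0.643
Welch–Satterthwaite df ≈ 21.80
p-value = P(T ≥ 0.643) ≈ 0.264
Since p ≈ 0.264 > α = 0.025, fail to reject H0; the evidence is not statistically significant.

0.643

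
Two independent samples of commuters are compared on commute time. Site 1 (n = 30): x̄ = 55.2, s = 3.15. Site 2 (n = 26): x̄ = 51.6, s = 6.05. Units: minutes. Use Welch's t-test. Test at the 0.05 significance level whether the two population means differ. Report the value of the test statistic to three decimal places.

Let group 1 = site 1, group 2 = site 2. H0: μ_1 = μ_2; H1: μ_1 ≠ μ_2 (Welch's two-sample t-test, two-sided).
t = (x̄_1 − x̄_2)/√(s_1²/n_1 + s_2²/n_2) = (55.2 − 51.6)/√(3.15²/30 + 6.05²/26) = 2.730
Welch–Satterthwaite df ≈ 36.40
Two-sided p-value ≈ 0.010
Since p ≈ 0.010 < α = 0.05, reject H0; the evidence is statistically significant.

2.730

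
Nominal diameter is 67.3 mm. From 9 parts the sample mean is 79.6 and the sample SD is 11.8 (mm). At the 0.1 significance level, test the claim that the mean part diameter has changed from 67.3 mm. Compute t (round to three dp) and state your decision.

H0: μ = 67.3; H1: μ ≠ 67.3 (one-sample t-test, two-sided).
t = (x̄ − μ₀)/(s/√n) = (79.6 − 67.3)/(11.8/√9) = 3.127
df = n − 1 = 8
Two-sided p-value ≈ 0.014
Since p ≈ 0.014 < α = 0.1, reject H0; the evidence is statistically significant.

t = 3.127; reject H0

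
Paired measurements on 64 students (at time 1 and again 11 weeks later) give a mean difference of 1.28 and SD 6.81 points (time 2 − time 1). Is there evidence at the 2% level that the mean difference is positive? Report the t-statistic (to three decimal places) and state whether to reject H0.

H0: μ_d = 0; H1: μ_d > 0 (paired t-test on the differences, right-tailed).
t = d̄/(s_d/√n) = 1.28/(6.81/√64) = 1.504
df = n − 1 = 63
p-value = P(T ≥ 1.504) ≈ 0.069
Since p ≈ 0.069 > α = 0.02, fail to reject H0; the data do not provide sufficient evidence against H0.

t = 1.504; fail to reject H0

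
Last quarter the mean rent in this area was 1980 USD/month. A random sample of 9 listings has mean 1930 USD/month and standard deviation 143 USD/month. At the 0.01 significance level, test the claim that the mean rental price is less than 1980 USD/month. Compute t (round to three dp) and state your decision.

t = -1.049; fail to reject H0

H0: μ = 1980; H1: μ < 1980 (one-sample t-test, left-tailed).
t = (x̄ − μ₀)/(s/√n) = (1930 − 1980)/(143/√9) = -1.049
df = n − 1 = 8
p-value = P(T ≤ -1.049) ≈ 0.162
Since p ≈ 0.162 > α = 0.01, fail to reject H0; the data do not provide sufficient evidence against H0.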